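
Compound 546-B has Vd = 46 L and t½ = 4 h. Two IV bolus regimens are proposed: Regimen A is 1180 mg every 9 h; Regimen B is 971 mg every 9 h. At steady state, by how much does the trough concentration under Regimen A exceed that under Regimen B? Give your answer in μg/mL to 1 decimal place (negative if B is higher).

1.2 μg/mL

Regimen A: f = (1/2)^(9/4) ≈ 0.2102; Cmin,ss = (1180/46)·f/(1−f) ≈ 6.827 μg/mL.
Regimen B: f = (1/2)^(9/4) ≈ 0.2102; Cmin,ss = (971/46)·f/(1−f) ≈ 5.618 μg/mL.
Difference ≈ 6.827 − 5.618 ≈ 1.209 μg/mL.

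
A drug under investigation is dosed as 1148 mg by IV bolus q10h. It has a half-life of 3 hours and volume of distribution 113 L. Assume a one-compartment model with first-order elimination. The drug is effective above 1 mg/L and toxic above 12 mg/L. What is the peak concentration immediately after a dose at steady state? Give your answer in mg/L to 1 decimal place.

11.3 mg/L

Over one 10-h interval, 10/3 ≈ 3.3333 half-lives elapse, leaving f ≈ 0.0992 of each dose.
At steady state, accumulation factor R = 1/(1 − e^(−kτ)) ≈ 1.1101.
Single-dose peak C₀ = D/Vd = 1148/113 ≈ 10.159 mg/L.
Cmax,ss = C₀/(1 − f) ≈ 10.159/0.9008 ≈ 11.278 mg/L.
Peak 11.3 mg/L vs MTC 12 mg/L: below toxic threshold.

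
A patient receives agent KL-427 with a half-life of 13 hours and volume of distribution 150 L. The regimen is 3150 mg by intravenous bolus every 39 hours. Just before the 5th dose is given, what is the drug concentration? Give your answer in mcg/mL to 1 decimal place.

3.0 mcg/mL

f = (1/2)^(τ/t½) = (1/2)^(39/13) ≈ 0.1250.
C₀ = D/Vd = 3150/150 ≈ 21.000 mcg/mL.
Before the 5th dose, 4 doses have been given. Superposition: Cmin = C₀·(f + f² + … + f^4).
≈ 21.000 × (0.1250 + 0.0156 + 0.0020 + 0.0002) ≈ 21.000 × 0.1428 ≈ 2.999 mcg/mL.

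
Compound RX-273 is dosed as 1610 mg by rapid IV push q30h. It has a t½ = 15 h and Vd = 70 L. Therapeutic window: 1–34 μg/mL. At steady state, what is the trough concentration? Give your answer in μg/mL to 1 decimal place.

7.7 μg/mL

The dosing interval is 2 half-lives, so f = 2^(−2) = 0.25.
Accumulation ratio R = 1/(1 − f) = 1/0.75 = 4/3.
Single-dose peak C₀ = D/Vd = 1610/70 = 23 μg/mL.
Steady-state peak Cmax,ss = C₀·R = 23 × 4/3 ≈ 30.667 μg/mL.
Steady-state trough Cmin,ss = Cmax,ss·f ≈ 30.667 × 0.25 ≈ 7.667 μg/mL.
Trough 7.7 μg/mL vs MEC 1 μg/mL: adequate.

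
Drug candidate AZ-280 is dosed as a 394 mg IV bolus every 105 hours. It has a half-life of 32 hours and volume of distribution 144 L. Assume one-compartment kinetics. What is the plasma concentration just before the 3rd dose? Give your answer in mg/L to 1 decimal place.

f = (1/2)^(τ/t½) = (1/2)^(105/32) ≈ 0.1029.
C₀ = D/Vd = 394/144 ≈ 2.736 mg/L.
Before the 3rd dose, 2 doses have been given. Superposition: Cmin = C₀·(f + f²).
≈ 2.736 × (0.1029 + 0.0106) ≈ 2.736 × 0.1135 ≈ 0.311 mg/L.

0.3 mg/L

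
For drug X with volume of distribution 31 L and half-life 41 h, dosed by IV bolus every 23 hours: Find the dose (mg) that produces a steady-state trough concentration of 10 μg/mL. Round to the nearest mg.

147 mg

τ/t½ = 23/41 ≈ 0.56098, so f = (1/2)^(23/41) ≈ 0.677844.
Cmin,ss = (D/Vd)·f/(1−f), so D = Cmin,ss·Vd·(1−f)/f.
D = 10 × 31 × (1−f)/f ≈ 10 × 31 × 0.47527 ≈ 147.33 mg.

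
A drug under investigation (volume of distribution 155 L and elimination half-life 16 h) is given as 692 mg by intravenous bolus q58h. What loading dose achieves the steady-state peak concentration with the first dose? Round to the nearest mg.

753 mg

f = (1/2)^(58/16) ≈ 0.081052; accumulation ratio R = 1/(1−f) ≈ 1.08820.
Loading dose to hit Cmax,ss on first dose: D_load = D_maint·R ≈ 692 × 1.08820 ≈ 753.03 mg.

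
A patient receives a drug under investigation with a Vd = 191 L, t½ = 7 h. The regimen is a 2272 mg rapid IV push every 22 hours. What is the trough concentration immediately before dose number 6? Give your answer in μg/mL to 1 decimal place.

1.5 μg/mL

f = (1/2)^(τ/t½) = (1/2)^(22/7) ≈ 0.1132.
C₀ = D/Vd = 2272/191 ≈ 11.895 μg/mL.
Before the 6th dose, 5 doses have been given. Superposition: Cmin = C₀·(f + f² + … + f^5).
≈ 11.895 × (0.1132 + 0.0128 + 0.0015 + 0.0002 + 0.0000) ≈ 11.895 × 0.1277 ≈ 1.519 μg/mL.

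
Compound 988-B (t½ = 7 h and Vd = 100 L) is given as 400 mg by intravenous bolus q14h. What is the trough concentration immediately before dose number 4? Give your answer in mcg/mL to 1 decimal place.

f = (1/2)^(τ/t½) = (1/2)^(14/7) ≈ 0.2500.
C₀ = D/Vd = 400/100 ≈ 4.000 mcg/mL.
Before the 4th dose, 3 doses have been given. Superposition: Cmin = C₀·(f + f² + … + f^3).
≈ 4.000 × (0.2500 + 0.0625 + 0.0156) ≈ 4.000 × 0.3281 ≈ 1.312 mcg/mL.

1.3 mcg/mL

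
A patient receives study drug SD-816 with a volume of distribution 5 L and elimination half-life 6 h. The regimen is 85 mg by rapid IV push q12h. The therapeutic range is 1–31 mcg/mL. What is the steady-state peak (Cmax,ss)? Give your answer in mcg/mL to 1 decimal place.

τ = 12 h = 2 half-lives, so f = (1/2)^2 = 0.25.
At steady state, R = 1/(1 − 0.25) = 4/3.
Single-dose peak C₀ = D/Vd = 85/5 = 17 mcg/mL.
Steady-state peak Cmax,ss = C₀·R = 17 × 4/3 ≈ 22.667 mcg/mL.
Peak 22.7 mcg/mL vs MTC 31 mcg/mL: below toxic threshold.

22.7 mcg/mL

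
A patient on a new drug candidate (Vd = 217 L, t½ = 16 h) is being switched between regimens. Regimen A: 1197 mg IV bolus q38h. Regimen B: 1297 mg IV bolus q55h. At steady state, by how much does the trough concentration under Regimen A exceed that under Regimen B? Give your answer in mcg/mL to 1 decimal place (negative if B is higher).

Regimen A: f = (1/2)^(38/16) ≈ 0.1928; Cmin,ss = (1197/217)·f/(1−f) ≈ 1.318 mcg/mL.
Regimen B: f = (1/2)^(55/16) ≈ 0.0923; Cmin,ss = (1297/217)·f/(1−f) ≈ 0.608 mcg/mL.
Difference ≈ 1.318 − 0.608 ≈ 0.710 mcg/mL.

0.7 mcg/mL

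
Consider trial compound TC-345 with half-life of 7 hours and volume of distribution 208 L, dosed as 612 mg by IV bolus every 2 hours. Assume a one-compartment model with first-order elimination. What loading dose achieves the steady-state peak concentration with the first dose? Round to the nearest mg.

f = (1/2)^(2/7) ≈ 0.820335; accumulation ratio R = 1/(1−f) ≈ 5.56591.
Loading dose to hit Cmax,ss on first dose: D_load = D_maint·R ≈ 612 × 5.56591 ≈ 3406.34 mg.

3406 mg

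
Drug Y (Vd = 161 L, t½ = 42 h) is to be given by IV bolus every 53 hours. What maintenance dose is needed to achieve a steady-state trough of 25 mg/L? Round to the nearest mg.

τ/t½ = 53/42 ≈ 1.2619, so f = (1/2)^(53/42) ≈ 0.416993.
Cmin,ss = (D/Vd)·f/(1−f), so D = Cmin,ss·Vd·(1−f)/f.
D = 25 × 161 × (1−f)/f ≈ 25 × 161 × 1.39812 ≈ 5627.43 mg.

5627 mg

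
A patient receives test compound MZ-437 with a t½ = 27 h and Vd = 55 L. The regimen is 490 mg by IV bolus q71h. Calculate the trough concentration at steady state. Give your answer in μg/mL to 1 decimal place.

τ/t½ = 71/27 ≈ 2.6296, so fraction remaining f = (1/2)^(71/27) ≈ 0.1616.
Each bolus raises the concentration by D/Vd = 490/55 ≈ 8.909 μg/mL.
Steady-state trough Cmin,ss = C₀·f/(1−f) ≈ 8.909 × 0.1616/0.8384 ≈ 1.717 μg/mL.

1.7 μg/mL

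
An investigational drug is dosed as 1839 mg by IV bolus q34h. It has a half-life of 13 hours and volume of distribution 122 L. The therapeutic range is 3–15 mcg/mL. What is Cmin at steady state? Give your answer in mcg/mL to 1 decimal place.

2.9 mcg/mL

Over one 34-h interval, 34/13 ≈ 2.6154 half-lives elapse, leaving f ≈ 0.1632 of each dose.
Each bolus raises the concentration by D/Vd = 1839/122 ≈ 15.074 mcg/mL.
Steady-state trough Cmin,ss = C₀·f/(1−f) ≈ 15.074 × 0.1632/0.8368 ≈ 2.940 mcg/mL.
Trough 2.9 mcg/mL vs MEC 3 mcg/mL: subtherapeutic.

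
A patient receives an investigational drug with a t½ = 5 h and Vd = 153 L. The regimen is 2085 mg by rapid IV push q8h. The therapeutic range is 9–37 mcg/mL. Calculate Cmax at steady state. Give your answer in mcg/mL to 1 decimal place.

Over one 8-h interval, 8/5 ≈ 1.6 half-lives elapse, leaving f ≈ 0.3299 of each dose.
Accumulation ratio R = 1/(1 − f) ≈ 1/0.6701 ≈ 1.4923.
Single-dose peak C₀ = D/Vd = 2085/153 ≈ 13.627 mcg/mL.
Steady-state peak Cmax,ss = C₀·R ≈ 13.627 × 1.4923 ≈ 20.336 mcg/mL.
Peak 20.3 mcg/mL vs MTC 37 mcg/mL: below toxic threshold.

20.3 mcg/mL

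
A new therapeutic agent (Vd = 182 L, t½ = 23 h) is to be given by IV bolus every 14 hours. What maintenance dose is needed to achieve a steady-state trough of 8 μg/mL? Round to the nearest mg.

τ/t½ = 14/23 ≈ 0.6087, so f = (1/2)^(14/23) ≈ 0.655789.
Cmin,ss = (D/Vd)·f/(1−f), so D = Cmin,ss·Vd·(1−f)/f.
D = 8 × 182 × (1−f)/f ≈ 8 × 182 × 0.52488 ≈ 764.23 mg.

764 mg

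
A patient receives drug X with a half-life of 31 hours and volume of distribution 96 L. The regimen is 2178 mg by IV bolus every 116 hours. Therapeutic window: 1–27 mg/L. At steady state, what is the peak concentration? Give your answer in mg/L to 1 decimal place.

k = ln2/t½ = ln2/31 ≈ 0.022360 h⁻¹; fraction remaining f = e^(−kτ) = e^(−0.022360×116) ≈ 0.0747.
Accumulation ratio R = 1/(1 − f) ≈ 1/0.9253 ≈ 1.0807.
Single-dose peak C₀ = D/Vd = 2178/96 ≈ 22.688 mg/L.
Steady-state peak Cmax,ss = C₀·R ≈ 22.688 × 1.0807 ≈ 24.519 mg/L.
Peak 24.5 mg/L vs MTC 27 mg/L: below toxic threshold.

24.5 mg/L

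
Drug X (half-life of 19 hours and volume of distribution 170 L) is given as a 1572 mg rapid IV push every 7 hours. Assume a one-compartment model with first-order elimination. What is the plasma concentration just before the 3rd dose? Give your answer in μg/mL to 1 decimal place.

12.7 μg/mL

f = (1/2)^(τ/t½) = (1/2)^(7/19) ≈ 0.7746.
C₀ = D/Vd = 1572/170 ≈ 9.247 μg/mL.
Before the 3rd dose, 2 doses have been given. Superposition: Cmin = C₀·(f + f²).
≈ 9.247 × (0.7746 + 0.6000) ≈ 9.247 × 1.3746 ≈ 12.711 μg/mL.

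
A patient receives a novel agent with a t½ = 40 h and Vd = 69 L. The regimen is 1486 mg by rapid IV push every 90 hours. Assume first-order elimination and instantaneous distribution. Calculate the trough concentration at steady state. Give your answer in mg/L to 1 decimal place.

τ/t½ = 90/40 ≈ 2.25, so fraction remaining f = (1/2)^(90/40) ≈ 0.2102.
Each bolus raises the concentration by D/Vd = 1486/69 ≈ 21.536 mg/L.
Steady-state trough Cmin,ss = C₀·f/(1−f) ≈ 21.536 × 0.2102/0.7898 ≈ 5.732 mg/L.

5.7 mg/L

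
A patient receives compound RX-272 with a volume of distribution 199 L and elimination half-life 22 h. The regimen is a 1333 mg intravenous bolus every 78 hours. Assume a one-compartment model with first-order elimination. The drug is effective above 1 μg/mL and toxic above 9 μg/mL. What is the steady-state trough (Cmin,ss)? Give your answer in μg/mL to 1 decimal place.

0.6 μg/mL

Over one 78-h interval, 78/22 ≈ 3.5455 half-lives elapse, leaving f ≈ 0.0856 of each dose.
Accumulation ratio R = 1/(1 − f) ≈ 1/0.9144 ≈ 1.0936.
Each bolus raises the concentration by D/Vd = 1333/199 ≈ 6.698 μg/mL.
Cmax,ss = C₀/(1 − f) ≈ 6.698/0.9144 ≈ 7.325 μg/mL.
Steady-state trough Cmin,ss = Cmax,ss·f ≈ 7.325 × 0.0856 ≈ 0.627 μg/mL.
Trough 0.6 μg/mL vs MEC 1 μg/mL: subtherapeutic.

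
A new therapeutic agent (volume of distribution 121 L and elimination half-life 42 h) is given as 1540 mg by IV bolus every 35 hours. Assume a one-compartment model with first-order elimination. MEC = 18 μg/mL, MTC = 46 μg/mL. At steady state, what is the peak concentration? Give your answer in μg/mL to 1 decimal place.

29.0 μg/mL

τ/t½ = 35/42 ≈ 0.83333, so fraction remaining f = (1/2)^(35/42) ≈ 0.5612.
At steady state, accumulation factor R = 1/(1 − e^(−kτ)) ≈ 2.2789.
Each bolus raises the concentration by D/Vd = 1540/121 ≈ 12.727 μg/mL.
Steady-state peak Cmax,ss = C₀·R ≈ 12.727 × 2.2789 ≈ 29.004 μg/mL.
Peak 29.0 μg/mL vs MTC 46 μg/mL: below toxic threshold.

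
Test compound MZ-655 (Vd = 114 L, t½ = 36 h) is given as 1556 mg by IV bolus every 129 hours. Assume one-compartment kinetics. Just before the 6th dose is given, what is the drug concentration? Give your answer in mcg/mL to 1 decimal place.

f = (1/2)^(τ/t½) = (1/2)^(129/36) ≈ 0.0834.
C₀ = D/Vd = 1556/114 ≈ 13.649 mcg/mL.
Before the 6th dose, 5 doses have been given. Superposition: Cmin = C₀·(f + f² + … + f^5).
≈ 13.649 × (0.0834 + 0.0070 + 0.0006 + 0.0000 + 0.0000) ≈ 13.649 × 0.0910 ≈ 1.242 mcg/mL.

1.2 mcg/mL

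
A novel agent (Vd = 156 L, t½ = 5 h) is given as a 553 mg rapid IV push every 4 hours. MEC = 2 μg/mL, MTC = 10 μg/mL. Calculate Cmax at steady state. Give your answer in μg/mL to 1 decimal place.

τ/t½ = 4/5 ≈ 0.8, so fraction remaining f = (1/2)^(4/5) ≈ 0.5743.
At steady state, accumulation factor R = 1/(1 − e^(−kτ)) ≈ 2.3491.
Single-dose peak C₀ = D/Vd = 553/156 ≈ 3.545 μg/mL.
Cmax,ss = C₀/(1 − f) ≈ 3.545/0.4257 ≈ 8.327 μg/mL.
Peak 8.3 μg/mL vs MTC 10 μg/mL: below toxic threshold.

8.3 μg/mL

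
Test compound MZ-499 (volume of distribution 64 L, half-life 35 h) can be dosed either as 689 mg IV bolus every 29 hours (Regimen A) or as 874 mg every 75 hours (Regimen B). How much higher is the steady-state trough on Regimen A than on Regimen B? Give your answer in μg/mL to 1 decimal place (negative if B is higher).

9.9 μg/mL

Regimen A: f = (1/2)^(29/35) ≈ 0.5631; Cmin,ss = (689/64)·f/(1−f) ≈ 13.875 μg/mL.
Regimen B: f = (1/2)^(75/35) ≈ 0.2264; Cmin,ss = (874/64)·f/(1−f) ≈ 3.997 μg/mL.
Difference ≈ 13.875 − 3.997 ≈ 9.878 μg/mL.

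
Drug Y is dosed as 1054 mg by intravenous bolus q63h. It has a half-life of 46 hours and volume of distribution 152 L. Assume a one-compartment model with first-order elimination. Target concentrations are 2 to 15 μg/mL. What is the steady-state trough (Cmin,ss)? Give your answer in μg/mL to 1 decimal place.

4.4 μg/mL

Over one 63-h interval, 63/46 ≈ 1.3696 half-lives elapse, leaving f ≈ 0.3870 of each dose.
At steady state, accumulation factor R = 1/(1 − e^(−kτ)) ≈ 1.6313.
Single-dose peak C₀ = D/Vd = 1054/152 ≈ 6.934 μg/mL.
Cmax,ss = C₀/(1 − f) ≈ 6.934/0.6130 ≈ 11.312 μg/mL.
Steady-state trough Cmin,ss = Cmax,ss·f ≈ 11.312 × 0.3870 ≈ 4.378 μg/mL.
Trough 4.4 μg/mL vs MEC 2 μg/mL: adequate.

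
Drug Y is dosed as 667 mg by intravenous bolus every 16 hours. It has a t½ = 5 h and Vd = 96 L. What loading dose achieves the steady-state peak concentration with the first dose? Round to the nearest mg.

f = (1/2)^(16/5) ≈ 0.108819; accumulation ratio R = 1/(1−f) ≈ 1.12211.
Loading dose to hit Cmax,ss on first dose: D_load = D_maint·R ≈ 667 × 1.12211 ≈ 748.45 mg.

748 mg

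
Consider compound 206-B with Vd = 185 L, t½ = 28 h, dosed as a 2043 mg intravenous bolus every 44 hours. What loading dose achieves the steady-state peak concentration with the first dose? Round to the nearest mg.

3079 mg

f = (1/2)^(44/28) ≈ 0.336475; accumulation ratio R = 1/(1−f) ≈ 1.50710.
Loading dose to hit Cmax,ss on first dose: D_load = D_maint·R ≈ 2043 × 1.50710 ≈ 3079.01 mg.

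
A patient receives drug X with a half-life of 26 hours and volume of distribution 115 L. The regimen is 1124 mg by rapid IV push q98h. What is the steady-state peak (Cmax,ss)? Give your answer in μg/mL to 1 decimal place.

τ/t½ = 98/26 ≈ 3.7692, so fraction remaining f = (1/2)^(98/26) ≈ 0.0733.
Accumulation ratio R = 1/(1 − f) ≈ 1/0.9267 ≈ 1.0791.
Single-dose peak C₀ = D/Vd = 1124/115 ≈ 9.774 μg/mL.
Steady-state peak Cmax,ss = C₀·R ≈ 9.774 × 1.0791 ≈ 10.547 μg/mL.

10.5 μg/mL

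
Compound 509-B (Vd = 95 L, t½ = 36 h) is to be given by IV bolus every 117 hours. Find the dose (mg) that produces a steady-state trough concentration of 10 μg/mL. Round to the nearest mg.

τ/t½ = 117/36 ≈ 3.25, so f = (1/2)^(117/36) ≈ 0.105112.
Cmin,ss = (D/Vd)·f/(1−f), so D = Cmin,ss·Vd·(1−f)/f.
D = 10 × 95 × (1−f)/f ≈ 10 × 95 × 8.51366 ≈ 8087.98 mg.

8088 mg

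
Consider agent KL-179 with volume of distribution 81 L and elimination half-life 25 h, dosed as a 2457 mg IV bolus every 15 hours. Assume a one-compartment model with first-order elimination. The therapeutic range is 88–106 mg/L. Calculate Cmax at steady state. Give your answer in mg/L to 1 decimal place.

k = ln2/t½ = ln2/25 ≈ 0.027726 h⁻¹; fraction remaining f = e^(−kτ) = e^(−0.027726×15) ≈ 0.6598.
Accumulation ratio R = 1/(1 − f) ≈ 1/0.3402 ≈ 2.9394.
Single-dose peak C₀ = D/Vd = 2457/81 ≈ 30.333 mg/L.
Steady-state peak Cmax,ss = C₀·R ≈ 30.333 × 2.9394 ≈ 89.161 mg/L.
Peak 89.2 mg/L vs MTC 106 mg/L: below toxic threshold.

89.2 mg/L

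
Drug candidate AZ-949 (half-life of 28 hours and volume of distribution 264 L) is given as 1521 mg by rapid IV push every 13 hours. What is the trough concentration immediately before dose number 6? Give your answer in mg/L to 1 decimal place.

12.1 mg/L

f = (1/2)^(τ/t½) = (1/2)^(13/28) ≈ 0.7248.
C₀ = D/Vd = 1521/264 ≈ 5.761 mg/L.
Before the 6th dose, 5 doses have been given. Superposition: Cmin = C₀·(f + f² + … + f^5).
≈ 5.761 × (0.7248 + 0.5253 + 0.3808 + 0.2760 + 0.2000) ≈ 5.761 × 2.1069 ≈ 12.138 mg/L.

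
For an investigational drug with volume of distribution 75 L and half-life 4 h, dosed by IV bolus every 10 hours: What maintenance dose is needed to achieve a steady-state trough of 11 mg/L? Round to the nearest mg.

τ/t½ = 10/4 ≈ 2.5, so f = (1/2)^(10/4) ≈ 0.176777.
Cmin,ss = (D/Vd)·f/(1−f), so D = Cmin,ss·Vd·(1−f)/f.
D = 11 × 75 × (1−f)/f ≈ 11 × 75 × 4.65684 ≈ 3841.89 mg.

3842 mg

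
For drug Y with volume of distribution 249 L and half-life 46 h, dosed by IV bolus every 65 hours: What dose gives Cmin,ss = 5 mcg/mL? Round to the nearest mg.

τ/t½ = 65/46 ≈ 1.413, so f = (1/2)^(65/46) ≈ 0.375519.
Cmin,ss = (D/Vd)·f/(1−f), so D = Cmin,ss·Vd·(1−f)/f.
D = 5 × 249 × (1−f)/f ≈ 5 × 249 × 1.66298 ≈ 2070.41 mg.

2070 mg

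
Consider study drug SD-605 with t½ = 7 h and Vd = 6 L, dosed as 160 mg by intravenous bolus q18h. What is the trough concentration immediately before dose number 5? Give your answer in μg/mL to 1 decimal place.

5.4 μg/mL

f = (1/2)^(τ/t½) = (1/2)^(18/7) ≈ 0.1682.
C₀ = D/Vd = 160/6 ≈ 26.667 μg/mL.
Before the 5th dose, 4 doses have been given. Superposition: Cmin = C₀·(f + f² + … + f^4).
≈ 26.667 × (0.1682 + 0.0283 + 0.0048 + 0.0008) ≈ 26.667 × 0.2021 ≈ 5.389 μg/mL.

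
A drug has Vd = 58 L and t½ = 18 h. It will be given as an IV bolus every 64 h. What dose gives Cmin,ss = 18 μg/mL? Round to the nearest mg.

τ/t½ = 64/18 ≈ 3.5556, so f = (1/2)^(64/18) ≈ 0.085049.
Cmin,ss = (D/Vd)·f/(1−f), so D = Cmin,ss·Vd·(1−f)/f.
D = 18 × 58 × (1−f)/f ≈ 18 × 58 × 10.75793 ≈ 11231.28 mg.

11231 mg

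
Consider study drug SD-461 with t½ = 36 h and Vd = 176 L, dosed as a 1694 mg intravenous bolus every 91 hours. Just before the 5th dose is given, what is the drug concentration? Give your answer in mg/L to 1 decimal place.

2.0 mg/L

f = (1/2)^(τ/t½) = (1/2)^(91/36) ≈ 0.1734.
C₀ = D/Vd = 1694/176 ≈ 9.625 mg/L.
Before the 5th dose, 4 doses have been given. Superposition: Cmin = C₀·(f + f² + … + f^4).
≈ 9.625 × (0.1734 + 0.0301 + 0.0052 + 0.0009) ≈ 9.625 × 0.2096 ≈ 2.017 mg/L.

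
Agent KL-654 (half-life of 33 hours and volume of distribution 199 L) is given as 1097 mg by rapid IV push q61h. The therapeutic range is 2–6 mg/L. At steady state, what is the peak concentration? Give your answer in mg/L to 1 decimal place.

k = ln2/t½ = ln2/33 ≈ 0.021004 h⁻¹; fraction remaining f = e^(−kτ) = e^(−0.021004×61) ≈ 0.2777.
At steady state, accumulation factor R = 1/(1 − e^(−kτ)) ≈ 1.3845.
Single-dose peak C₀ = D/Vd = 1097/199 ≈ 5.513 mg/L.
Steady-state peak Cmax,ss = C₀·R ≈ 5.513 × 1.3845 ≈ 7.633 mg/L.
Peak 7.6 mg/L vs MTC 6 mg/L: exceeds toxic threshold.

7.6 mg/L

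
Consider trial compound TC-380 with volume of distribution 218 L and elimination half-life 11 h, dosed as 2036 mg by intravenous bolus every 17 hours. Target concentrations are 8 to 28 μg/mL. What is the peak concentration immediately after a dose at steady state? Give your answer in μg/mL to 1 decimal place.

14.2 μg/mL

Over one 17-h interval, 17/11 ≈ 1.5455 half-lives elapse, leaving f ≈ 0.3426 of each dose.
At steady state, accumulation factor R = 1/(1 − e^(−kτ)) ≈ 1.5211.
Single-dose peak C₀ = D/Vd = 2036/218 ≈ 9.339 μg/mL.
Cmax,ss = C₀/(1 − f) ≈ 9.339/0.6574 ≈ 14.206 μg/mL.
Peak 14.2 μg/mL vs MTC 28 μg/mL: below toxic threshold.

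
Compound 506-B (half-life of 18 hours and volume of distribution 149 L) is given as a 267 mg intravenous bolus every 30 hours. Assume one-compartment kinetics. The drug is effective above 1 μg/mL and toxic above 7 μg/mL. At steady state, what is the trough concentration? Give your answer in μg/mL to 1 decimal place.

τ/t½ = 30/18 ≈ 1.6667, so fraction remaining f = (1/2)^(30/18) ≈ 0.3150.
At steady state, accumulation factor R = 1/(1 − e^(−kτ)) ≈ 1.4599.
Single-dose peak C₀ = D/Vd = 267/149 ≈ 1.792 μg/mL.
Cmax,ss = C₀/(1 − f) ≈ 1.792/0.6850 ≈ 2.616 μg/mL.
Steady-state trough Cmin,ss = Cmax,ss·f ≈ 2.616 × 0.3150 ≈ 0.824 μg/mL.
Trough 0.8 μg/mL vs MEC 1 μg/mL: subtherapeutic.

0.8 μg/mL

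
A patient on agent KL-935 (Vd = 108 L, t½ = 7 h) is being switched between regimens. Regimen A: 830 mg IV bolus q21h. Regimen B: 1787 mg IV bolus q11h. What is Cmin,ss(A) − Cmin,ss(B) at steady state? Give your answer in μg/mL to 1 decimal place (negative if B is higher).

-7.3 μg/mL

Regimen A: f = (1/2)^(21/7) ≈ 0.1250; Cmin,ss = (830/108)·f/(1−f) ≈ 1.098 μg/mL.
Regimen B: f = (1/2)^(11/7) ≈ 0.3365; Cmin,ss = (1787/108)·f/(1−f) ≈ 8.392 μg/mL.
Difference ≈ 1.098 − 8.392 ≈ -7.294 μg/mL.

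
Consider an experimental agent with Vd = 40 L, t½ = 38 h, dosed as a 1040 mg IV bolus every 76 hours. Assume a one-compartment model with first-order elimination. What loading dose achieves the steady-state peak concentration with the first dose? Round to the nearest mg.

1387 mg

f = (1/2)^(76/38) ≈ 0.250000; accumulation ratio R = 1/(1−f) ≈ 1.33333.
Loading dose to hit Cmax,ss on first dose: D_load = D_maint·R ≈ 1040 × 1.33333 ≈ 1386.66 mg.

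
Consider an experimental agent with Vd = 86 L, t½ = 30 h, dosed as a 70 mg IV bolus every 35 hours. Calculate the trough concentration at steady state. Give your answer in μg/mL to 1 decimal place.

0.7 μg/mL

k = ln2/t½ = ln2/30 ≈ 0.023105 h⁻¹; fraction remaining f = e^(−kτ) = e^(−0.023105×35) ≈ 0.4454.
Single-dose peak C₀ = D/Vd = 70/86 ≈ 0.814 μg/mL.
Steady-state trough Cmin,ss = C₀·f/(1−f) ≈ 0.814 × 0.4454/0.5546 ≈ 0.654 μg/mL.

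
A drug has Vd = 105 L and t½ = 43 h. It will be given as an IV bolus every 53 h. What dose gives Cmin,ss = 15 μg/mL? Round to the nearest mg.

2126 mg

τ/t½ = 53/43 ≈ 1.2326, so f = (1/2)^(53/43) ≈ 0.425562.
Cmin,ss = (D/Vd)·f/(1−f), so D = Cmin,ss·Vd·(1−f)/f.
D = 15 × 105 × (1−f)/f ≈ 15 × 105 × 1.34983 ≈ 2125.98 mg.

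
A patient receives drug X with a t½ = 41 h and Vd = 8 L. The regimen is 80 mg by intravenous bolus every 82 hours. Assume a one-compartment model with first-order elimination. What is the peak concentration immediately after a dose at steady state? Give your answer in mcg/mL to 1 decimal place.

13.3 mcg/mL

τ = 82 h = 2 half-lives, so f = (1/2)^2 = 0.25.
At steady state, R = 1/(1 − 0.25) = 4/3.
Single-dose peak C₀ = D/Vd = 80/8 = 10 mcg/mL.
Steady-state peak Cmax,ss = C₀·R = 10 × 4/3 ≈ 13.333 mcg/mL.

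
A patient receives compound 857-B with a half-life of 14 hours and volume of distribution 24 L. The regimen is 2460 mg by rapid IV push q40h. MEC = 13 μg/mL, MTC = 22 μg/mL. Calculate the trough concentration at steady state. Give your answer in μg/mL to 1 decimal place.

16.4 μg/mL

k = ln2/t½ = ln2/14 ≈ 0.049511 h⁻¹; fraction remaining f = e^(−kτ) = e^(−0.049511×40) ≈ 0.1380.
Accumulation ratio R = 1/(1 − f) ≈ 1/0.8620 ≈ 1.1601.
Each bolus raises the concentration by D/Vd = 2460/24 ≈ 102.500 μg/mL.
Steady-state peak Cmax,ss = C₀·R ≈ 102.500 × 1.1601 ≈ 118.910 μg/mL.
One interval later, Cmin,ss = Cmax,ss·e^(−kτ) ≈ 118.910 × 0.1380 ≈ 16.410 μg/mL.
Trough 16.4 μg/mL vs MEC 13 μg/mL: adequate.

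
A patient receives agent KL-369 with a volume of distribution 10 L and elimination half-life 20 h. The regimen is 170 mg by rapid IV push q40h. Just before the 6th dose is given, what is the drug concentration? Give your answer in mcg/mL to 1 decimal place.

5.7 mcg/mL

f = (1/2)^(τ/t½) = (1/2)^(40/20) ≈ 0.2500.
C₀ = D/Vd = 170/10 ≈ 17.000 mcg/mL.
Before the 6th dose, 5 doses have been given. Superposition: Cmin = C₀·(f + f² + … + f^5).
≈ 17.000 × (0.2500 + 0.0625 + 0.0156 + 0.0039 + 0.0010) ≈ 17.000 × 0.3330 ≈ 5.661 mcg/mL.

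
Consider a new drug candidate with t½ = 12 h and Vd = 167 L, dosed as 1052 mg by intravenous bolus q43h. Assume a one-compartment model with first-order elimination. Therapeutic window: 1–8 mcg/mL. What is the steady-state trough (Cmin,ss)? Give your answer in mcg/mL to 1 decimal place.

Over one 43-h interval, 43/12 ≈ 3.5833 half-lives elapse, leaving f ≈ 0.0834 of each dose.
Single-dose peak C₀ = D/Vd = 1052/167 ≈ 6.299 mcg/mL.
Steady-state trough Cmin,ss = C₀·f/(1−f) ≈ 6.299 × 0.0834/0.9166 ≈ 0.573 mcg/mL.
Trough 0.6 mcg/mL vs MEC 1 mcg/mL: subtherapeutic.

0.6 mcg/mL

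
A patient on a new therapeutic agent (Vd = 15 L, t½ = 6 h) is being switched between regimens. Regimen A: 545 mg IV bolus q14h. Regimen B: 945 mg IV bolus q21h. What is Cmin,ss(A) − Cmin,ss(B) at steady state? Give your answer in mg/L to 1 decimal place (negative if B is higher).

2.9 mg/L

Regimen A: f = (1/2)^(14/6) ≈ 0.1984; Cmin,ss = (545/15)·f/(1−f) ≈ 8.993 mg/L.
Regimen B: f = (1/2)^(21/6) ≈ 0.0884; Cmin,ss = (945/15)·f/(1−f) ≈ 6.109 mg/L.
Difference ≈ 8.993 − 6.109 ≈ 2.884 mg/L.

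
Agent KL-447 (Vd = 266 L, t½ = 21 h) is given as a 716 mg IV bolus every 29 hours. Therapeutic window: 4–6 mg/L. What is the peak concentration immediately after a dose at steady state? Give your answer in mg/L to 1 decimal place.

k = ln2/t½ = ln2/21 ≈ 0.033007 h⁻¹; fraction remaining f = e^(−kτ) = e^(−0.033007×29) ≈ 0.3840.
At steady state, accumulation factor R = 1/(1 − e^(−kτ)) ≈ 1.6234.
Single-dose peak C₀ = D/Vd = 716/266 ≈ 2.692 mg/L.
Steady-state peak Cmax,ss = C₀·R ≈ 2.692 × 1.6234 ≈ 4.370 mg/L.
Peak 4.4 mg/L vs MTC 6 mg/L: below toxic threshold.

4.4 mg/L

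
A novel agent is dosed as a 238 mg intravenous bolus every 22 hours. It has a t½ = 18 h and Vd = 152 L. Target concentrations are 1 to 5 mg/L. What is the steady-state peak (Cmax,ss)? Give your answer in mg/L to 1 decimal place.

τ/t½ = 22/18 ≈ 1.2222, so fraction remaining f = (1/2)^(22/18) ≈ 0.4286.
At steady state, accumulation factor R = 1/(1 − e^(−kτ)) ≈ 1.7501.
Each bolus raises the concentration by D/Vd = 238/152 ≈ 1.566 mg/L.
Steady-state peak Cmax,ss = C₀·R ≈ 1.566 × 1.7501 ≈ 2.741 mg/L.
Peak 2.7 mg/L vs MTC 5 mg/L: below toxic threshold.

2.7 mg/L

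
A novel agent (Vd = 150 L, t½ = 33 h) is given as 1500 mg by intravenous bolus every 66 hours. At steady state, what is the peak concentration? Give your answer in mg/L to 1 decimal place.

The dosing interval is 2 half-lives, so f = 2^(−2) = 0.25.
At steady state, R = 1/(1 − 0.25) = 4/3.
Single-dose peak C₀ = D/Vd = 1500/150 = 10 mg/L.
Steady-state peak Cmax,ss = C₀·R = 10 × 4/3 ≈ 13.333 mg/L.

13.3 mg/L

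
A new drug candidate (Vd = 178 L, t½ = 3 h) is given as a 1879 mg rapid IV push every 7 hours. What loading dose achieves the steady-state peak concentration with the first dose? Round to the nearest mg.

f = (1/2)^(7/3) ≈ 0.198425; accumulation ratio R = 1/(1−f) ≈ 1.24754.
Loading dose to hit Cmax,ss on first dose: D_load = D_maint·R ≈ 1879 × 1.24754 ≈ 2344.13 mg.

2344 mg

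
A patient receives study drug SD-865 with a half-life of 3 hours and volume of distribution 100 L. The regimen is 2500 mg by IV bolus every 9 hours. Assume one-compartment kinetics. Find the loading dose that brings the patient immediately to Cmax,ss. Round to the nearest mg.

f = (1/2)^(9/3) ≈ 0.125000; accumulation ratio R = 1/(1−f) ≈ 1.14286.
Loading dose to hit Cmax,ss on first dose: D_load = D_maint·R ≈ 2500 × 1.14286 ≈ 2857.15 mg.

2857 mg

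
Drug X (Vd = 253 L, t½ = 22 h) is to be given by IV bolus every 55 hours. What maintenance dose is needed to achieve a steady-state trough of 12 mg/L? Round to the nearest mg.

14138 mg

τ/t½ = 55/22 ≈ 2.5, so f = (1/2)^(55/22) ≈ 0.176777.
Cmin,ss = (D/Vd)·f/(1−f), so D = Cmin,ss·Vd·(1−f)/f.
D = 12 × 253 × (1−f)/f ≈ 12 × 253 × 4.65684 ≈ 14138.17 mg.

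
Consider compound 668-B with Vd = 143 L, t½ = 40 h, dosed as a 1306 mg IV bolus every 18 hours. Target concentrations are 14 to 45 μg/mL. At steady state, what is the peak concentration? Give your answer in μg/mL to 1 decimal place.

34.1 μg/mL

k = ln2/t½ = ln2/40 ≈ 0.017329 h⁻¹; fraction remaining f = e^(−kτ) = e^(−0.017329×18) ≈ 0.7320.
At steady state, accumulation factor R = 1/(1 − e^(−kτ)) ≈ 3.7313.
Each bolus raises the concentration by D/Vd = 1306/143 ≈ 9.133 μg/mL.
Steady-state peak Cmax,ss = C₀·R ≈ 9.133 × 3.7313 ≈ 34.078 μg/mL.
Peak 34.1 μg/mL vs MTC 45 μg/mL: below toxic threshold.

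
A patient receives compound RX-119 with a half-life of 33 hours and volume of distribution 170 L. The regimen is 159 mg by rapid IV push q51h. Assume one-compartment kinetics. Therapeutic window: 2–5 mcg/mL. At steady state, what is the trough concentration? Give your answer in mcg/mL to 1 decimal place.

Over one 51-h interval, 51/33 ≈ 1.5455 half-lives elapse, leaving f ≈ 0.3426 of each dose.
Accumulation ratio R = 1/(1 − f) ≈ 1/0.6574 ≈ 1.5211.
Each bolus raises the concentration by D/Vd = 159/170 ≈ 0.935 mcg/mL.
Cmax,ss = C₀/(1 − f) ≈ 0.935/0.6574 ≈ 1.422 mcg/mL.
One interval later, Cmin,ss = Cmax,ss·e^(−kτ) ≈ 1.422 × 0.3426 ≈ 0.487 mcg/mL.
Trough 0.5 mcg/mL vs MEC 2 mcg/mL: subtherapeutic.

0.5 mcg/mL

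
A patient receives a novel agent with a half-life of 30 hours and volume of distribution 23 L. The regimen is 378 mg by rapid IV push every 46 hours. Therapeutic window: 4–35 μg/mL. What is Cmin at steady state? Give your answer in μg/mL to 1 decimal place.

Over one 46-h interval, 46/30 ≈ 1.5333 half-lives elapse, leaving f ≈ 0.3455 of each dose.
Single-dose peak C₀ = D/Vd = 378/23 ≈ 16.435 μg/mL.
Steady-state trough Cmin,ss = C₀·f/(1−f) ≈ 16.435 × 0.3455/0.6545 ≈ 8.676 μg/mL.
Trough 8.7 μg/mL vs MEC 4 μg/mL: adequate.

8.7 μg/mL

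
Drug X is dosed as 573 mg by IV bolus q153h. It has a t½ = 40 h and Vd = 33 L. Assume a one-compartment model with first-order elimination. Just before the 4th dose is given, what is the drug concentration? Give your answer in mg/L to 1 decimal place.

1.3 mg/L

f = (1/2)^(τ/t½) = (1/2)^(153/40) ≈ 0.0706.
C₀ = D/Vd = 573/33 ≈ 17.364 mg/L.
Before the 4th dose, 3 doses have been given. Superposition: Cmin = C₀·(f + f² + … + f^3).
≈ 17.364 × (0.0706 + 0.0050 + 0.0004) ≈ 17.364 × 0.0760 ≈ 1.320 mg/L.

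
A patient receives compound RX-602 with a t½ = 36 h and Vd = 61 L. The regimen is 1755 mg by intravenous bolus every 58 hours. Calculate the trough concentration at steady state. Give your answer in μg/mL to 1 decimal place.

Over one 58-h interval, 58/36 ≈ 1.6111 half-lives elapse, leaving f ≈ 0.3273 of each dose.
At steady state, accumulation factor R = 1/(1 − e^(−kτ)) ≈ 1.4865.
Single-dose peak C₀ = D/Vd = 1755/61 ≈ 28.770 μg/mL.
Cmax,ss = C₀/(1 − f) ≈ 28.770/0.6727 ≈ 42.768 μg/mL.
One interval later, Cmin,ss = Cmax,ss·e^(−kτ) ≈ 42.768 × 0.3273 ≈ 13.998 μg/mL.

14.0 μg/mL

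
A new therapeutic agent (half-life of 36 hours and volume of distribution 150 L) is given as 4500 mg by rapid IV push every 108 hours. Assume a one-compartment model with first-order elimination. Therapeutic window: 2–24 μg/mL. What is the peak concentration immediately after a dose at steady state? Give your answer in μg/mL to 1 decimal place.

τ = 108 h = 3 half-lives, so f = (1/2)^3 = 0.125.
At steady state, R = 1/(1 − 0.125) = 8/7.
Single-dose peak C₀ = D/Vd = 4500/150 = 30 μg/mL.
Steady-state peak Cmax,ss = C₀·R = 30 × 8/7 ≈ 34.286 μg/mL.
Peak 34.3 μg/mL vs MTC 24 μg/mL: exceeds toxic threshold.

34.3 μg/mL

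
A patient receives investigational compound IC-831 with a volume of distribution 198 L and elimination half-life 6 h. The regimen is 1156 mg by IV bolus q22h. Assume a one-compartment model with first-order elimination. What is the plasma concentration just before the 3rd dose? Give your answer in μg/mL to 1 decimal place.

0.5 μg/mL

f = (1/2)^(τ/t½) = (1/2)^(22/6) ≈ 0.0787.
C₀ = D/Vd = 1156/198 ≈ 5.838 μg/mL.
Before the 3rd dose, 2 doses have been given. Superposition: Cmin = C₀·(f + f²).
≈ 5.838 × (0.0787 + 0.0062) ≈ 5.838 × 0.0849 ≈ 0.496 μg/mL.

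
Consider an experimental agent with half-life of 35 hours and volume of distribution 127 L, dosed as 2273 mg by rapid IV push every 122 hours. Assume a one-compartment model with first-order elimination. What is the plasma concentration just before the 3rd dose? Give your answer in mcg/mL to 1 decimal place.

1.7 mcg/mL

f = (1/2)^(τ/t½) = (1/2)^(122/35) ≈ 0.0893.
C₀ = D/Vd = 2273/127 ≈ 17.898 mcg/mL.
Before the 3rd dose, 2 doses have been given. Superposition: Cmin = C₀·(f + f²).
≈ 17.898 × (0.0893 + 0.0080) ≈ 17.898 × 0.0973 ≈ 1.741 mcg/mL.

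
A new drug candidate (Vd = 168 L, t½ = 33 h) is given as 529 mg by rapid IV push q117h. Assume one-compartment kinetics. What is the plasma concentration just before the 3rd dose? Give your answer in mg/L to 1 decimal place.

0.3 mg/L

f = (1/2)^(τ/t½) = (1/2)^(117/33) ≈ 0.0856.
C₀ = D/Vd = 529/168 ≈ 3.149 mg/L.
Before the 3rd dose, 2 doses have been given. Superposition: Cmin = C₀·(f + f²).
≈ 3.149 × (0.0856 + 0.0073) ≈ 3.149 × 0.0929 ≈ 0.293 mg/L.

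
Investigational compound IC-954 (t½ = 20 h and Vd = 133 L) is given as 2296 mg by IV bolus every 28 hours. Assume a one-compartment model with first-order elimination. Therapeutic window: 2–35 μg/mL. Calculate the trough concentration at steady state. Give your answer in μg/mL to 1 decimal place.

10.5 μg/mL

τ/t½ = 28/20 ≈ 1.4, so fraction remaining f = (1/2)^(28/20) ≈ 0.3789.
Each bolus raises the concentration by D/Vd = 2296/133 ≈ 17.263 μg/mL.
Steady-state trough Cmin,ss = C₀·f/(1−f) ≈ 17.263 × 0.3789/0.6211 ≈ 10.531 μg/mL.
Trough 10.5 μg/mL vs MEC 2 μg/mL: adequate.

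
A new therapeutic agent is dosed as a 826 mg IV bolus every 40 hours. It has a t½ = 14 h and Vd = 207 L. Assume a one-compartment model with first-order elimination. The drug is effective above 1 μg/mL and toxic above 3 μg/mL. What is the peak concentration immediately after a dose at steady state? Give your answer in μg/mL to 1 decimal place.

τ/t½ = 40/14 ≈ 2.8571, so fraction remaining f = (1/2)^(40/14) ≈ 0.1380.
Accumulation ratio R = 1/(1 − f) ≈ 1/0.8620 ≈ 1.1601.
Each bolus raises the concentration by D/Vd = 826/207 ≈ 3.990 μg/mL.
Steady-state peak Cmax,ss = C₀·R ≈ 3.990 × 1.1601 ≈ 4.629 μg/mL.
Peak 4.6 μg/mL vs MTC 3 μg/mL: exceeds toxic threshold.

4.6 μg/mL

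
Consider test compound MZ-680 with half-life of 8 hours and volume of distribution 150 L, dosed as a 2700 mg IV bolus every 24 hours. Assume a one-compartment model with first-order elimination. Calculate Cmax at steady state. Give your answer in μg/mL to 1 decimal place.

τ = 24 h = 3 half-lives, so f = (1/2)^3 = 0.125.
At steady state, R = 1/(1 − 0.125) = 8/7.
Single-dose peak C₀ = D/Vd = 2700/150 = 18 μg/mL.
Steady-state peak Cmax,ss = C₀·R = 18 × 8/7 ≈ 20.571 μg/mL.

20.6 μg/mL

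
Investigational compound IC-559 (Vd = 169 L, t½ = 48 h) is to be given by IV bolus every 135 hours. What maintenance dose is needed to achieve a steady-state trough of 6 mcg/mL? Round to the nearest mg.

τ/t½ = 135/48 ≈ 2.8125, so f = (1/2)^(135/48) ≈ 0.142349.
Cmin,ss = (D/Vd)·f/(1−f), so D = Cmin,ss·Vd·(1−f)/f.
D = 6 × 169 × (1−f)/f ≈ 6 × 169 × 6.02499 ≈ 6109.34 mg.

6109 mg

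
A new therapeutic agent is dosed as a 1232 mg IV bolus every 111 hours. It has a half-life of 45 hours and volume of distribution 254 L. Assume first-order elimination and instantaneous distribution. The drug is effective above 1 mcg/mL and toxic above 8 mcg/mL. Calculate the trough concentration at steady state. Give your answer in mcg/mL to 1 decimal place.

τ/t½ = 111/45 ≈ 2.4667, so fraction remaining f = (1/2)^(111/45) ≈ 0.1809.
Accumulation ratio R = 1/(1 − f) ≈ 1/0.8191 ≈ 1.2209.
Single-dose peak C₀ = D/Vd = 1232/254 ≈ 4.850 mcg/mL.
Steady-state peak Cmax,ss = C₀·R ≈ 4.850 × 1.2209 ≈ 5.921 mcg/mL.
Steady-state trough Cmin,ss = Cmax,ss·f ≈ 5.921 × 0.1809 ≈ 1.071 mcg/mL.
Trough 1.1 mcg/mL vs MEC 1 mcg/mL: adequate.

1.1 mcg/mL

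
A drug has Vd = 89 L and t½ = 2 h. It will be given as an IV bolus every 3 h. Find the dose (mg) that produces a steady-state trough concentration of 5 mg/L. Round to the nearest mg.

814 mg

τ/t½ = 3/2 ≈ 1.5, so f = (1/2)^(3/2) ≈ 0.353553.
Cmin,ss = (D/Vd)·f/(1−f), so D = Cmin,ss·Vd·(1−f)/f.
D = 5 × 89 × (1−f)/f ≈ 5 × 89 × 1.82843 ≈ 813.65 mg.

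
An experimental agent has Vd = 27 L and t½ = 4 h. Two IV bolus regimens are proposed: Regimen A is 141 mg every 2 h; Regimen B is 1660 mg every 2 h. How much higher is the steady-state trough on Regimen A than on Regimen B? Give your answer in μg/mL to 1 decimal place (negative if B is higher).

-135.8 μg/mL

Regimen A: f = (1/2)^(2/4) ≈ 0.7071; Cmin,ss = (141/27)·f/(1−f) ≈ 12.607 μg/mL.
Regimen B: f = (1/2)^(2/4) ≈ 0.7071; Cmin,ss = (1660/27)·f/(1−f) ≈ 148.425 μg/mL.
Difference ≈ 12.607 − 148.425 ≈ -135.818 μg/mL.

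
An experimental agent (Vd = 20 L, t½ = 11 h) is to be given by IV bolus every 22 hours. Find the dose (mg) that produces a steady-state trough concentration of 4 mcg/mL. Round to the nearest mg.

τ/t½ = 22/11 ≈ 2, so f = (1/2)^(22/11) ≈ 0.250000.
Cmin,ss = (D/Vd)·f/(1−f), so D = Cmin,ss·Vd·(1−f)/f.
D = 4 × 20 × (1−f)/f ≈ 4 × 20 × 3.00000 ≈ 240.00 mg.

240 mg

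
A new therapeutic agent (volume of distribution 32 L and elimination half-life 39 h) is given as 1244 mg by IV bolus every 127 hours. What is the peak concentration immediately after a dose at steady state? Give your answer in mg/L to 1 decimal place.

43.4 mg/L

Over one 127-h interval, 127/39 ≈ 3.2564 half-lives elapse, leaving f ≈ 0.1046 of each dose.
Accumulation ratio R = 1/(1 − f) ≈ 1/0.8954 ≈ 1.1168.
Each bolus raises the concentration by D/Vd = 1244/32 ≈ 38.875 mg/L.
Steady-state peak Cmax,ss = C₀·R ≈ 38.875 × 1.1168 ≈ 43.416 mg/L.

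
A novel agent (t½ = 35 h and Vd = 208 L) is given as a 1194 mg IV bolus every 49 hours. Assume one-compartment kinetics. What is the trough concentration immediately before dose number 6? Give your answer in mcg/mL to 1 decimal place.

3.5 mcg/mL

f = (1/2)^(τ/t½) = (1/2)^(49/35) ≈ 0.3789.
C₀ = D/Vd = 1194/208 ≈ 5.740 mcg/mL.
Before the 6th dose, 5 doses have been given. Superposition: Cmin = C₀·(f + f² + … + f^5).
≈ 5.740 × (0.3789 + 0.1436 + 0.0544 + 0.0206 + 0.0078) ≈ 5.740 × 0.6053 ≈ 3.474 mcg/mL.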